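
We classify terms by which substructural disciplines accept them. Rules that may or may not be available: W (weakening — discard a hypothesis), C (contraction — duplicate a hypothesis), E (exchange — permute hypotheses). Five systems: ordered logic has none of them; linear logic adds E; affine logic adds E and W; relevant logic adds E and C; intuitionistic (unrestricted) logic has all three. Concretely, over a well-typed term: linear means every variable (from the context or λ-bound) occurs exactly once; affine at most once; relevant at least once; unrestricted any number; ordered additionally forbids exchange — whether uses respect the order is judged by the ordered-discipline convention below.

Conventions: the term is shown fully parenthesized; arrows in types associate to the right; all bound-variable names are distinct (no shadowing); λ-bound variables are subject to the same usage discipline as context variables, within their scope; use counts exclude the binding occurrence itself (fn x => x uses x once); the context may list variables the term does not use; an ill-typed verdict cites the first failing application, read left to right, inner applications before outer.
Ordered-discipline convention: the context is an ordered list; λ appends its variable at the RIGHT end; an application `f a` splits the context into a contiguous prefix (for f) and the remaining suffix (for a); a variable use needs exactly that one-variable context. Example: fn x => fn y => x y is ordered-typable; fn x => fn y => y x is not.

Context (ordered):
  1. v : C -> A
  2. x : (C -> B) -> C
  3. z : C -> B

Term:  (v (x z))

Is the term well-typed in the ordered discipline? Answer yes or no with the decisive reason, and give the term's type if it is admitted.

yes — one use each (v, x, z); ordered split holds; term : A
use counts: v=1; x=1; z=1
use order (left to right): v, x, z
typing: ✓ — A
all disciplines: ordered ✓, linear ✓, affine ✓, relevant ✓, unrestricted ✓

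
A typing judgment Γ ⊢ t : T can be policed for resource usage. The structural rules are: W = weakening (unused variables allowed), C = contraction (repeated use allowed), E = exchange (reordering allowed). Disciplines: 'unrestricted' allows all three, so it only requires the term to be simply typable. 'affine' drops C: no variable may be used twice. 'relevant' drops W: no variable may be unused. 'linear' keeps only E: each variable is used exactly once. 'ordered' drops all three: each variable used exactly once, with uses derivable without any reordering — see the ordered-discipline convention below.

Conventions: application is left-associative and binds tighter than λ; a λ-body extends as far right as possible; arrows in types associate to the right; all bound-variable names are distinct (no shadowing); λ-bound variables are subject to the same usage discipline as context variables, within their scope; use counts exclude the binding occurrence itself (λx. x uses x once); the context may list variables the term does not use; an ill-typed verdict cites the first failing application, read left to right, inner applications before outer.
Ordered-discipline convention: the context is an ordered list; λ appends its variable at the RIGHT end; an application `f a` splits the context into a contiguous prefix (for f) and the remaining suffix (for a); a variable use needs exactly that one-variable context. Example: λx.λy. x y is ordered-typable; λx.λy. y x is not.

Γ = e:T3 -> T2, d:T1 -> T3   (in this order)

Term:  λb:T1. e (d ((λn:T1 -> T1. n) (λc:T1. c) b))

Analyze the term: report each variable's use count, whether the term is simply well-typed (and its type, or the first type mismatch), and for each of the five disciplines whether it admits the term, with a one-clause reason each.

use counts: e ×1; d ×1; b (bound) ×1; n (bound) ×1; c (bound) ×1
uses in reading order: e, d, n, c, b
typing: the term checks, with type T1 -> T2
ordered ✓ (single-use (e, d, b, n, c), ordered derivation ok)
linear ✓ (each of e, d, b, n, c used exactly once)
affine ✓ (no duplicate uses among e, d, b, n, c)
relevant ✓ (none of e, d, b, n, c goes unused)
unrestricted ✓ (simply typable at T1 -> T2; W, C, E all held)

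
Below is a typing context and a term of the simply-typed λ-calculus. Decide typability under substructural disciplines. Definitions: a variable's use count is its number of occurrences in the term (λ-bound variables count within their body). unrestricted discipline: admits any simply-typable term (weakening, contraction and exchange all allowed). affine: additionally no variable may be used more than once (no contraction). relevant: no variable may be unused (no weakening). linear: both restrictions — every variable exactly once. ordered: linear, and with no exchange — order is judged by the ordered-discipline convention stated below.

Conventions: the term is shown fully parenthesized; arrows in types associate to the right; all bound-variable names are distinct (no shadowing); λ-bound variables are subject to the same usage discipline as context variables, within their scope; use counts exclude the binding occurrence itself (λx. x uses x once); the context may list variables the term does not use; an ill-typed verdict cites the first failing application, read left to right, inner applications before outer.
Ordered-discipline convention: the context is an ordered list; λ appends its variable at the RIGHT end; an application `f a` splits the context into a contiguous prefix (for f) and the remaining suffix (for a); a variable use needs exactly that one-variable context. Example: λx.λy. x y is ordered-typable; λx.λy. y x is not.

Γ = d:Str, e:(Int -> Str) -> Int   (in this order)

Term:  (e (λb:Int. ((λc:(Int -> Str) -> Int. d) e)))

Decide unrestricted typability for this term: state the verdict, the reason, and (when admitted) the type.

yes — type-checks (Int) and nothing is barred; term : Int
variable uses: d ×1; e ×2; b [bound] ×0; c [bound] ×0
left-to-right use order: e, d, e
typing: well-typed at Int
per-discipline verdicts: ordered ✗ · linear ✗ · affine ✗ · relevant ✗ · unrestricted ✓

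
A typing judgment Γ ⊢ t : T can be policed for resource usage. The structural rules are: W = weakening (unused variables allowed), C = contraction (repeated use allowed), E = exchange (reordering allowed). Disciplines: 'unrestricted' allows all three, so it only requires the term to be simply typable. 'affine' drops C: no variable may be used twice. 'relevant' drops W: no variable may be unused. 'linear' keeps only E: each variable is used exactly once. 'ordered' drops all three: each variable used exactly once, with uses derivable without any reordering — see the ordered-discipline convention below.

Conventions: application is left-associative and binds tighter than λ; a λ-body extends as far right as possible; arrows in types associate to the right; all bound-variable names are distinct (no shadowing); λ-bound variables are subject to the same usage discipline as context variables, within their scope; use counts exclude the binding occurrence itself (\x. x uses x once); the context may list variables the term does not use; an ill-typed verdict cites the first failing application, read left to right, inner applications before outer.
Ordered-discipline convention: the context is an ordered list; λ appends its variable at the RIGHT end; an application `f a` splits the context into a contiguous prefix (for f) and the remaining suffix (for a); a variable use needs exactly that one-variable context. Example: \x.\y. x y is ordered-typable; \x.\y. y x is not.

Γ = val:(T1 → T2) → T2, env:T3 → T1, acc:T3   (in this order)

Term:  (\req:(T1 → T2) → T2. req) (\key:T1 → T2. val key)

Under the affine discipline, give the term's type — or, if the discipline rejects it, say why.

term : (T1 → T2) → T2
use counts: val: 1×; env: 0×; acc: 0×; req [bound]: 1×; key [bound]: 1×
left-to-right use order: req, val, key
typing: well-typed at (T1 → T2) → T2
across the five disciplines: ordered ✗, linear ✗, affine ✓, relevant ✗, unrestricted ✓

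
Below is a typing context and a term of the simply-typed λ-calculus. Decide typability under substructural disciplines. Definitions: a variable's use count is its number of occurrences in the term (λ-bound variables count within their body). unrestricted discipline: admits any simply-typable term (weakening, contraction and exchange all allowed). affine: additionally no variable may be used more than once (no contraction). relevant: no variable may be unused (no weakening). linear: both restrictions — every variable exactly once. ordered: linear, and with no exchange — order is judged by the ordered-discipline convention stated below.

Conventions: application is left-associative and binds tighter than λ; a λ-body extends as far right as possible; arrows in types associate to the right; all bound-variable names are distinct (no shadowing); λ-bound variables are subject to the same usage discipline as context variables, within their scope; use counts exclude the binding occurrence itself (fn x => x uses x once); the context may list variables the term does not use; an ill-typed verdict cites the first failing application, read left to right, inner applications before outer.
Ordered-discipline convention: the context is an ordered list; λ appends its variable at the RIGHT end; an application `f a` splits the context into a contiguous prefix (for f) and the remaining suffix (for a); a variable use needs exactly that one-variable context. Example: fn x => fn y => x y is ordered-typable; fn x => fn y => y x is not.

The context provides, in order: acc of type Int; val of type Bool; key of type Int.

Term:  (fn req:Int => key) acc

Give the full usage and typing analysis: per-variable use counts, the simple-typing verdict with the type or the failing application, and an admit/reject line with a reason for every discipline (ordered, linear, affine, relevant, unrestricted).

use counts: acc ×1; val ×0; key ×1; req (λ-bound) ×0
order of uses: key, acc
typing: well-typed — term : Int
ordered: ✗, val, req left unused
linear: ✗, val, req left unused
affine: ✓, at most one use each (acc, val, key, req)
relevant: ✗, val, req left unused
unrestricted: ✓, simply typable at Int; W, C, E all held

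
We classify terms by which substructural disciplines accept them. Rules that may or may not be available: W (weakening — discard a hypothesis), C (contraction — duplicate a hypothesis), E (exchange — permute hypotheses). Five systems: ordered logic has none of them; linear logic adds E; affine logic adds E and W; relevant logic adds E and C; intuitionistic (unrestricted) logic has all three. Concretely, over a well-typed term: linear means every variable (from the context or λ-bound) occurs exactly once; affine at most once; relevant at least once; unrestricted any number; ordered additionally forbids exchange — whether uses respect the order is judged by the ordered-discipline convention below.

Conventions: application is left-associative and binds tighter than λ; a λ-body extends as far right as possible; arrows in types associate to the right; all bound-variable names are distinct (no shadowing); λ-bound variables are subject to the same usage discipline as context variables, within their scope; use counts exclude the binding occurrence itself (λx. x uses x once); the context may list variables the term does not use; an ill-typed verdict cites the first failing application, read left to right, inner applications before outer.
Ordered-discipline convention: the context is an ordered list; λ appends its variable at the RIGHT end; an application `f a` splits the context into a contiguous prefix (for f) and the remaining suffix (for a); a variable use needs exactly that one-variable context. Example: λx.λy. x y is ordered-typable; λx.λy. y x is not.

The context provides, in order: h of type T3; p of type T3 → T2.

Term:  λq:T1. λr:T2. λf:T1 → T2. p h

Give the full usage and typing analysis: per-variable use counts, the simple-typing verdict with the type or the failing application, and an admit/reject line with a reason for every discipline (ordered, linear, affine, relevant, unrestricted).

use counts: h: 1, p: 1, q [bound]: 0, r [bound]: 0, f [bound]: 0
use order (left to right): p, h
typing: the term checks, with type T1 → T2 → (T1 → T2) → T2
ordered ✗ (needs weakening: q, r, f unused)
linear ✗ (needs weakening: q, r, f unused)
affine ✓ (h, p, q, r, f: no repeats, contraction unneeded)
relevant ✗ (needs weakening: q, r, f unused)
unrestricted ✓ (well-typed at T1 → T2 → (T1 → T2) → T2; no restrictions here)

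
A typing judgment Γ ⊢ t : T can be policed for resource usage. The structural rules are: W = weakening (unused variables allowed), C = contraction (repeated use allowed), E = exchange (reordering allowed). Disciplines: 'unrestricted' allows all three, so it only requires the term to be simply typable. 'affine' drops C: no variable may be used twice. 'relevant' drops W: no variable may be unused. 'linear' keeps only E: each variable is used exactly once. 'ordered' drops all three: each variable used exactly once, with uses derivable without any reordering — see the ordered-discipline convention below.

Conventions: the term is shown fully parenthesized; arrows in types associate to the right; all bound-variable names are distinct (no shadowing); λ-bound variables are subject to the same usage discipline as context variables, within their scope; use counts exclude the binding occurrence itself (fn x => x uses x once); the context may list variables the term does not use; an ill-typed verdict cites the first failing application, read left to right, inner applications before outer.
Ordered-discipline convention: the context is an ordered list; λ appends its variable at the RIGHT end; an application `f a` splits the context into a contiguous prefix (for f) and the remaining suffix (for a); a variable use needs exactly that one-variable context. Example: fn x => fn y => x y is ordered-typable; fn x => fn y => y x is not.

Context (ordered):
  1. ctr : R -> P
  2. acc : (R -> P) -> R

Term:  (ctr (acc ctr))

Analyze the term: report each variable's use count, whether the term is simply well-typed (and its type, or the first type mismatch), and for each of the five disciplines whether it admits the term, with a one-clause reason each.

counts: ctr: 2, acc: 1
uses in reading order: ctr, acc, ctr
typing: well-typed — term : P
ordered: ✗, needs contraction — ctr ×2
linear: ✗, needs contraction — ctr ×2
affine: ✗, needs contraction — ctr ×2
relevant: ✓, ctr, acc: all used, weakening unneeded
unrestricted: ✓, simply typable at P; W, C, E all held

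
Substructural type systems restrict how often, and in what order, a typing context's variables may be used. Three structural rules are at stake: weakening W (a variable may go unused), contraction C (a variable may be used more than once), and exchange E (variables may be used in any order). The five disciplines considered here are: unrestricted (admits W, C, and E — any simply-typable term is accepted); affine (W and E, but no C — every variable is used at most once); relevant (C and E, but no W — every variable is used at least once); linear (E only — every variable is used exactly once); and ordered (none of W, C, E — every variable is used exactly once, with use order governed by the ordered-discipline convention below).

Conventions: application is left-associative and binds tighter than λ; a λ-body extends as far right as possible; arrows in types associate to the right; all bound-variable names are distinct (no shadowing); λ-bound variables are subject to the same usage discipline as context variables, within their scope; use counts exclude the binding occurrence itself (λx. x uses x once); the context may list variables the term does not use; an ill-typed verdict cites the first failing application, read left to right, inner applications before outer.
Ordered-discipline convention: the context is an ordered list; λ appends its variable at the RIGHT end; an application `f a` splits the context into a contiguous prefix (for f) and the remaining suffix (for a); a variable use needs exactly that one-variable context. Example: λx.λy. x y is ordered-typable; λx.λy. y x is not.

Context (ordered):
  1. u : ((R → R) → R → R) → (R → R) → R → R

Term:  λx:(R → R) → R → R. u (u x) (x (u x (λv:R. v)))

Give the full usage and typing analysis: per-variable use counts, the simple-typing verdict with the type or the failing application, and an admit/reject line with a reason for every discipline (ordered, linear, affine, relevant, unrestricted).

usage: u: 3×; x (λ-bound): 3×; v (λ-bound): 1×
left-to-right use order: u, u, x, x, u, x, v
typing: well-typed at ((R → R) → R → R) → R → R
ordered: ✗ — needs contraction — u ×3, x ×3
linear: ✗ — needs contraction — u ×3, x ×3
affine: ✗ — needs contraction — u ×3, x ×3
relevant: ✓ — every one of u, x, v appears
unrestricted: ✓ — type-checks (((R → R) → R → R) → R → R) and nothing is barred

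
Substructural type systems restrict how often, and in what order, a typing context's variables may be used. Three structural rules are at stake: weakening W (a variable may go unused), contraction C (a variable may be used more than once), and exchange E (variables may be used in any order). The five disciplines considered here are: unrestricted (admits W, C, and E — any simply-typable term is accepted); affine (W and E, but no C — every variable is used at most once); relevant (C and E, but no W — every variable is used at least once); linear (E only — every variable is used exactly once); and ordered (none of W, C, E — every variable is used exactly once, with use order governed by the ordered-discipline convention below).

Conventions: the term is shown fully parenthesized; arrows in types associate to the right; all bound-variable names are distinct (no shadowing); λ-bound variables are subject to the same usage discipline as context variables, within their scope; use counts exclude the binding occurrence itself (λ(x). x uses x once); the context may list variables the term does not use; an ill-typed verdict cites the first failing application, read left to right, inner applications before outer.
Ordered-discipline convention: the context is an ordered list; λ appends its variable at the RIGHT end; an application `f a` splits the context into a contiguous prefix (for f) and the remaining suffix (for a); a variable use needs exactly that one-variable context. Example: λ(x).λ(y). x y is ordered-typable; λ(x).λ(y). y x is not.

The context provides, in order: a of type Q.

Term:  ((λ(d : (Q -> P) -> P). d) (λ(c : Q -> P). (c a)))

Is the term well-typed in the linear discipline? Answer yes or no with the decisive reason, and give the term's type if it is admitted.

yes — exactly-once usage across a, d, c; term : (Q -> P) -> P
usage: a: 1; d (λ-bound): 1; c (λ-bound): 1
order of uses: d, c, a
typing: well-typed at (Q -> P) -> P
summary: ordered ✗ | linear ✓ | affine ✓ | relevant ✓ | unrestricted ✓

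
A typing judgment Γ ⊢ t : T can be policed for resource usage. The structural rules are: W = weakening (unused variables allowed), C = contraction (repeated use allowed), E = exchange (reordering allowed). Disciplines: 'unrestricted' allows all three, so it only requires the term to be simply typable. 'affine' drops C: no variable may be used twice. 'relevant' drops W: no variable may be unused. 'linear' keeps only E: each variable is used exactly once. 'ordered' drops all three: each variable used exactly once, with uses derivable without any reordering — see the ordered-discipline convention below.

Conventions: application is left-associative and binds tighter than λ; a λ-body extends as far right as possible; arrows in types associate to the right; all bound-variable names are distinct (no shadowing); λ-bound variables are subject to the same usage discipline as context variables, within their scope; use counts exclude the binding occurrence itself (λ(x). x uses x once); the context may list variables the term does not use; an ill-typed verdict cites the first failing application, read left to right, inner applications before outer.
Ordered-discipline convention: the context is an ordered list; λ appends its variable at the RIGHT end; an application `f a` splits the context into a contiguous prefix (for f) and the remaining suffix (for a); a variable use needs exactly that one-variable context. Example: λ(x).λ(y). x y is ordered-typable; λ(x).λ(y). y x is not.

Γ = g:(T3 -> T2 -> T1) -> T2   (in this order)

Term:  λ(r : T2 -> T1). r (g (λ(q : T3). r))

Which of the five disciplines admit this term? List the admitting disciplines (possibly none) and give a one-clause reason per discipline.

admitted in: unrestricted
counts: g ×1, r (λ-bound) ×2, q (λ-bound) ×0
uses in reading order: r, g, r
typing: well-typed at (T2 -> T1) -> T1
ordered ✗ (uses contraction: r ×2; q left unused)
linear ✗ (uses contraction: r ×2; q left unused)
affine ✗ (uses contraction: r ×2)
relevant ✗ (q left unused)
unrestricted ✓ (typability at (T2 -> T1) -> T1 is all that's needed)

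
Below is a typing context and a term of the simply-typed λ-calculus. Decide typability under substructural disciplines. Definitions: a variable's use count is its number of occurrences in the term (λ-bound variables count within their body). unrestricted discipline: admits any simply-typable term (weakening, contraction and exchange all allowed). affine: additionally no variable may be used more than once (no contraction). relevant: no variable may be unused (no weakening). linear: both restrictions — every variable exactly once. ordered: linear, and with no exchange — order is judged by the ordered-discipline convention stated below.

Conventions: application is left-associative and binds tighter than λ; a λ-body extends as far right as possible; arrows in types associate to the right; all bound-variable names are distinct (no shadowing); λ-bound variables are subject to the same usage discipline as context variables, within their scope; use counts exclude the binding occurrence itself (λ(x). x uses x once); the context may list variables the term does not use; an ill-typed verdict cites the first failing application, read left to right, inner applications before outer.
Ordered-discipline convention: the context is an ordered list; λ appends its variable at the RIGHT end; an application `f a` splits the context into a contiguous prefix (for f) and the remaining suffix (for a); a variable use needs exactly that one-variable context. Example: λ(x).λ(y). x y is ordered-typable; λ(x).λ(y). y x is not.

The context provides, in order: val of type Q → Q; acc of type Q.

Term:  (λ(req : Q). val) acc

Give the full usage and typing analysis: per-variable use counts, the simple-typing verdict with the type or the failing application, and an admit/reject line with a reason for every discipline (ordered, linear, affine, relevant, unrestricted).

counts: val ×1, acc ×1, req [bound] ×0
uses in reading order: val, acc
typing: well-typed at Q → Q
ordered ✗ (req never used (weakening))
linear ✗ (req never used (weakening))
affine ✓ (none of val, acc, req used more than once)
relevant ✗ (req never used (weakening))
unrestricted ✓ (well-typed at Q → Q; no restrictions here)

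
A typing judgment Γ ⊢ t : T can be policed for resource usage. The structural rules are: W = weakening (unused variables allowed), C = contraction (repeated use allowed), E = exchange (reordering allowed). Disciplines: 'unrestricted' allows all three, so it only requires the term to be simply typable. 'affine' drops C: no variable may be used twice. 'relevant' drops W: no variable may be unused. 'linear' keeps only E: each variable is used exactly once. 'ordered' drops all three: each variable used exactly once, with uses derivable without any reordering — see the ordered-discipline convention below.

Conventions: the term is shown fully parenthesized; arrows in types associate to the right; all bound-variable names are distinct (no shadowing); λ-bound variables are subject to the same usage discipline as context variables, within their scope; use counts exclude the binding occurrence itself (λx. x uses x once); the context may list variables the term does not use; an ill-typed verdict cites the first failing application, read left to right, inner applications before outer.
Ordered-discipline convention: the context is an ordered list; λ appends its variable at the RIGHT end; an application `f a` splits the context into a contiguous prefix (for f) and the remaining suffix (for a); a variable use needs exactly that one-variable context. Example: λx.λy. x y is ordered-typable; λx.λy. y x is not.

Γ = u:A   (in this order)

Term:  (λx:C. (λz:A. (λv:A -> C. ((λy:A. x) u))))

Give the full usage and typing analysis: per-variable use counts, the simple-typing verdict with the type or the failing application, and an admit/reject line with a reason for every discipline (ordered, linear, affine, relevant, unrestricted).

variable uses: u: 1; x (λ-bound): 1; z (λ-bound): 0; v (λ-bound): 0; y (λ-bound): 0
use order (left to right): x, u
typing: well-typed — term : C -> A -> (A -> C) -> C
ordered ✗ (unused: z, v, y — weakening required)
linear ✗ (unused: z, v, y — weakening required)
affine ✓ (at most one use each (u, x, z, v, y))
relevant ✗ (unused: z, v, y — weakening required)
unrestricted ✓ (type-checks (C -> A -> (A -> C) -> C) and nothing is barred)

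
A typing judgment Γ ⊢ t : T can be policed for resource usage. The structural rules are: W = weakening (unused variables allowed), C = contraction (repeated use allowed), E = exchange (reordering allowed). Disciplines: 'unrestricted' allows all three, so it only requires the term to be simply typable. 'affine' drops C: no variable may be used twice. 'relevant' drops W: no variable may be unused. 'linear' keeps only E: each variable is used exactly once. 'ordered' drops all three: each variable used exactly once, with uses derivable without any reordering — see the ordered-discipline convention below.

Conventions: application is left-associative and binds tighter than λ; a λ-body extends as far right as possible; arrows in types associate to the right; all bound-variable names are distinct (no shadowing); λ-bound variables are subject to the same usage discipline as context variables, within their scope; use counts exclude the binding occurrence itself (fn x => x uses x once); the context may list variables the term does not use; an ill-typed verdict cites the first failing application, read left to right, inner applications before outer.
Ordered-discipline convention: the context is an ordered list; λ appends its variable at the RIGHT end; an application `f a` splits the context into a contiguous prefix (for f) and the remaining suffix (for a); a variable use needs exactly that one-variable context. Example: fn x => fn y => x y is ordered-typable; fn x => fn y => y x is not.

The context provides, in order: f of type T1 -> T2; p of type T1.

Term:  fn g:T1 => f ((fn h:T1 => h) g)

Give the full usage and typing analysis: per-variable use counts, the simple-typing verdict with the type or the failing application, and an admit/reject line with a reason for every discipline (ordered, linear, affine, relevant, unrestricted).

usage: f: 1, p: 0, g (bound): 1, h (bound): 1
order of uses: f, h, g
typing: well-typed — term : T1 -> T2
ordered ✗ (p left unused)
linear ✗ (p left unused)
affine ✓ (f, p, g, h: no repeats, contraction unneeded)
relevant ✗ (p left unused)
unrestricted ✓ (type-checks (T1 -> T2) and nothing is barred)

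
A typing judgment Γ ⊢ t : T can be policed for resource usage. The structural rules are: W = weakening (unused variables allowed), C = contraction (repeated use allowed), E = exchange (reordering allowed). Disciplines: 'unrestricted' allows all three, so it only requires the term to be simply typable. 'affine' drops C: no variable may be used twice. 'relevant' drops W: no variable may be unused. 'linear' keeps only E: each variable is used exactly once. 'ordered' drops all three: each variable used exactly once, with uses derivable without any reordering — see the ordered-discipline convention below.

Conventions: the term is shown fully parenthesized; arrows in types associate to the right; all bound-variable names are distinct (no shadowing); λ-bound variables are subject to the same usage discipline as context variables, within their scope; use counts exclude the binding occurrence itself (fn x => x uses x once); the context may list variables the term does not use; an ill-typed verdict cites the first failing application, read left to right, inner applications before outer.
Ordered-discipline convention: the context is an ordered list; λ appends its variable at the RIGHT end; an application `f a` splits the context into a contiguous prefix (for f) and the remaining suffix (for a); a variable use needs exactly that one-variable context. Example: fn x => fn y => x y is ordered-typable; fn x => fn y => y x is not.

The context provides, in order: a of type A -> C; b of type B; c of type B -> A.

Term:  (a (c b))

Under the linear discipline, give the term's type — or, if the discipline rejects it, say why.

term : C
use counts: a: 1×; b: 1×; c: 1×
use order (left to right): a, c, b
typing: well-typed at C
all disciplines: ordered ✗ · linear ✓ · affine ✓ · relevant ✓ · unrestricted ✓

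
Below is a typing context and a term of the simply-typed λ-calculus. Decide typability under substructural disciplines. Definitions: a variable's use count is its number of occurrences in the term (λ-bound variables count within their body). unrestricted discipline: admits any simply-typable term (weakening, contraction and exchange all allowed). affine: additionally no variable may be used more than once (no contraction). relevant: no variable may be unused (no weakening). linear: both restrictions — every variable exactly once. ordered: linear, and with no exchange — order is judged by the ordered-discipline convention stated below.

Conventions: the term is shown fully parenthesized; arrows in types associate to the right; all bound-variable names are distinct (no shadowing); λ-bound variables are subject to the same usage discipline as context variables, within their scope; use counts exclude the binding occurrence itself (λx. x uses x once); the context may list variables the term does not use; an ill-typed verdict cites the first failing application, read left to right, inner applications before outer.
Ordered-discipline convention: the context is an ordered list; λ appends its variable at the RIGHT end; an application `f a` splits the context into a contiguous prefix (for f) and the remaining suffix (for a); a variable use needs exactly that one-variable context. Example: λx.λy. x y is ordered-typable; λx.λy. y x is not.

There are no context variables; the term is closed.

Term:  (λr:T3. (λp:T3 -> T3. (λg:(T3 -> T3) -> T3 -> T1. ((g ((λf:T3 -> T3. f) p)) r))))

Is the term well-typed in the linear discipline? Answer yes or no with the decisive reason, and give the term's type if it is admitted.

yes — r, p, g, f: one use apiece; term : T3 -> (T3 -> T3) -> ((T3 -> T3) -> T3 -> T1) -> T1
counts: r [bound]: 1, p [bound]: 1, g [bound]: 1, f [bound]: 1
order of uses: g, f, p, r
typing: well-typed at T3 -> (T3 -> T3) -> ((T3 -> T3) -> T3 -> T1) -> T1
all disciplines: ordered ✗, linear ✓, affine ✓, relevant ✓, unrestricted ✓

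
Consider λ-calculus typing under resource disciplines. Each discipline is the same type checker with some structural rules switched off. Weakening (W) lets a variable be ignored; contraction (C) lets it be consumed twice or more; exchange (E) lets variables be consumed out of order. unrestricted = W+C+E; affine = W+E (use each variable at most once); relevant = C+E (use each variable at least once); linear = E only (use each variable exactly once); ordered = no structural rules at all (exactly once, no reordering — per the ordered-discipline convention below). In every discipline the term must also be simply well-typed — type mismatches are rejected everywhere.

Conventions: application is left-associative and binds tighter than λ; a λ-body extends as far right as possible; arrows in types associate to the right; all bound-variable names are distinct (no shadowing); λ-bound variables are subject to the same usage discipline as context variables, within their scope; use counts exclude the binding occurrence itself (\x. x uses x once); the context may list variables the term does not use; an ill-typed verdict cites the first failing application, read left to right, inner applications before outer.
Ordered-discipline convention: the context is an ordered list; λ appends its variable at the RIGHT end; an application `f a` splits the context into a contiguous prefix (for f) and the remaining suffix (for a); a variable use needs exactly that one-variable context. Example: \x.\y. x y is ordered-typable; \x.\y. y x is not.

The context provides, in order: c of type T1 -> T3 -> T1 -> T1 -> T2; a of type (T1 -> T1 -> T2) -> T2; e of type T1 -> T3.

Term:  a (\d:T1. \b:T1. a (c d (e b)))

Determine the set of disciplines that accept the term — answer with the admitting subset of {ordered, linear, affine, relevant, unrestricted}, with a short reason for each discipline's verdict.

admitting disciplines: relevant, unrestricted
use counts: c: 1; a: 2; e: 1; d (λ-bound): 1; b (λ-bound): 1
left-to-right use order: a, a, c, d, e, b
typing: well-typed — term : T2
ordered: ✗, repeated use of a ×2
linear: ✗, repeated use of a ×2
affine: ✗, repeated use of a ×2
relevant: ✓, every one of c, a, e, d, b appears
unrestricted: ✓, typability at T2 is all that's needed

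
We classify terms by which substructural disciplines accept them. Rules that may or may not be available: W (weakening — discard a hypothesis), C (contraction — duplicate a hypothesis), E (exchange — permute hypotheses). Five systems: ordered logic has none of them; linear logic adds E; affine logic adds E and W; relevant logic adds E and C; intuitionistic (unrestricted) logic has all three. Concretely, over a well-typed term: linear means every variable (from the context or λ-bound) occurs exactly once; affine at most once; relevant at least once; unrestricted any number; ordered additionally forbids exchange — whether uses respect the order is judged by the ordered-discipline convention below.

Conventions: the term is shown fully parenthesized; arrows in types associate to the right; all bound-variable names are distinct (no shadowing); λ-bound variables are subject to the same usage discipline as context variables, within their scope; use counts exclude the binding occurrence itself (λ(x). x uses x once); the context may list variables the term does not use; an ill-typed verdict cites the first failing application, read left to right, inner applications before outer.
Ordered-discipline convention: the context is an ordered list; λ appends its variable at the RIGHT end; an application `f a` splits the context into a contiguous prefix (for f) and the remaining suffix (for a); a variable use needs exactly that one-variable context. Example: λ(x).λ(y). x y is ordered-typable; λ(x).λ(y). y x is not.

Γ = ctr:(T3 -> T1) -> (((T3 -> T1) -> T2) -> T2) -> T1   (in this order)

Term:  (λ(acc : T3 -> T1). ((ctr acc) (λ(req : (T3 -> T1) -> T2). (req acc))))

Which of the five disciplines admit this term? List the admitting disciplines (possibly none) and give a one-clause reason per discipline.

accepted by: relevant, unrestricted
variable uses: ctr: 1×, acc (bound): 2×, req (bound): 1×
order of uses: ctr, acc, req, acc
typing: the term checks, with type (T3 -> T1) -> T1
ordered ✗ (repeated use of acc ×2)
linear ✗ (repeated use of acc ×2)
affine ✗ (repeated use of acc ×2)
relevant ✓ (none of ctr, acc, req goes unused)
unrestricted ✓ (well-typed at (T3 -> T1) -> T1; no restrictions here)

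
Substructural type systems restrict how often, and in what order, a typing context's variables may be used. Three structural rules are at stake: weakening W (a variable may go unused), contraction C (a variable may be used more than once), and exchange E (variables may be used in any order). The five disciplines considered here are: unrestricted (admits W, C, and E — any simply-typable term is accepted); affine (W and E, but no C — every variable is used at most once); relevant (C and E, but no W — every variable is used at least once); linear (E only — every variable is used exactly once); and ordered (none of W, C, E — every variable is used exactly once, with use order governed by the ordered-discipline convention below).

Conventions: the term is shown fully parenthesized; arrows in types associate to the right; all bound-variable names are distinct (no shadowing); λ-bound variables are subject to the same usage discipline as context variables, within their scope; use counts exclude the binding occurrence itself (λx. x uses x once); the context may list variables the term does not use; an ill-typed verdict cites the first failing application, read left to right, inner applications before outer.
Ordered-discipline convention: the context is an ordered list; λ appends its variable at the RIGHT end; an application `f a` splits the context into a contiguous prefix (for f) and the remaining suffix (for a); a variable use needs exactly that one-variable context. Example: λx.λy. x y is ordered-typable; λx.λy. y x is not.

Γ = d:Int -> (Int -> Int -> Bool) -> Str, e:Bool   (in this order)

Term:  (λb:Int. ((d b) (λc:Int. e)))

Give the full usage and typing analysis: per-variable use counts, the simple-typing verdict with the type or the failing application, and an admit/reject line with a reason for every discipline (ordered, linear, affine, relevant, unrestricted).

variable uses: d: 1×, e: 1×, b (λ-bound): 1×, c (λ-bound): 0×
left-to-right use order: d, b, e
typing: ill-typed: an argument Int -> Bool mismatches the expected Int -> Int -> Bool
ordered ✗ (a type mismatch blocks all five)
linear ✗ (the type mismatch rejects it)
affine ✗ (not simply typable)
relevant ✗ (fails simple typing)
unrestricted ✗ (a type mismatch blocks all five)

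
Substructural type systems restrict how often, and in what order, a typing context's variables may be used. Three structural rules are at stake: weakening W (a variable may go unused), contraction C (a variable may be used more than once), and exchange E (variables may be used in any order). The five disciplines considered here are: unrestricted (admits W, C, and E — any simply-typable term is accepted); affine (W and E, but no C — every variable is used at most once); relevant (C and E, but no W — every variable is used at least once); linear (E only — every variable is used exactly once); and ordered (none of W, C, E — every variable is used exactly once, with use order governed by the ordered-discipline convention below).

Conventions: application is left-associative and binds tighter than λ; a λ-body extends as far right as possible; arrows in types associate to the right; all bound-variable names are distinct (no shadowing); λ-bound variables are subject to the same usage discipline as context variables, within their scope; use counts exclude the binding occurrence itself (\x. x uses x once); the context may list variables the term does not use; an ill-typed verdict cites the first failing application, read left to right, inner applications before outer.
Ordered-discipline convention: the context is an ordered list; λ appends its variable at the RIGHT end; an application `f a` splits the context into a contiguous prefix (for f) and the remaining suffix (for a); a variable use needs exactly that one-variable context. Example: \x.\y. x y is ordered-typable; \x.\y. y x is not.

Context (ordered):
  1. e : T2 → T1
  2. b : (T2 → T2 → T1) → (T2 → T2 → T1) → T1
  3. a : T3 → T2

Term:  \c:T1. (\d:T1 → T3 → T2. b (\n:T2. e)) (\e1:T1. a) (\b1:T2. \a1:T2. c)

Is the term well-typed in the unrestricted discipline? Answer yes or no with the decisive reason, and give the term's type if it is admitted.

yes — typability at T1 → T1 is all that's needed; term : T1 → T1
counts: e: 1, b: 1, a: 1, c [bound]: 1, d [bound]: 0, n [bound]: 0, e1 [bound]: 0, b1 [bound]: 0, a1 [bound]: 0
order of uses: b, e, a, c
typing: ✓ — T1 → T1
all disciplines: ordered ✗, linear ✗, affine ✓, relevant ✗, unrestricted ✓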